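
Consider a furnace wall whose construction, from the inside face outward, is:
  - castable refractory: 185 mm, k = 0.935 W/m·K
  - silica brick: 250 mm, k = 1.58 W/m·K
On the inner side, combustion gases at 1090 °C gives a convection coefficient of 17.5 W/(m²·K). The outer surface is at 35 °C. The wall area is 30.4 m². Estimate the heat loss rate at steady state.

Q ≈ 77600 W

Series thermal resistances:
R_inner film = 1/(h_i·A) = 1/(17.5×30.4) = 0.00188 K/W
R_castable refractory = L/(kA) = 0.185/(0.935×30.4) = 0.006509 K/W
R_silica brick = L/(kA) = 0.25/(1.58×30.4) = 0.005205 K/W
R_total = 0.01359 K/W
Q = ΔT / R_total = 1055 / 0.01359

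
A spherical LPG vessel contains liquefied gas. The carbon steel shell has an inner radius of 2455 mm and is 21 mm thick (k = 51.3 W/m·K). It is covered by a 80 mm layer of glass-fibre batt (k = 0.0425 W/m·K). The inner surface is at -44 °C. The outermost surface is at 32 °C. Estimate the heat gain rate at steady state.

Each spherical layer contributes R = (1/r_i − 1/r_o)/(4πk):
R_carbon steel shell = (1/2.455 − 1/2.476)/(4π×51.3) = 5.359×10^-6 K/W
R_glass-fibre batt = (1/2.476 − 1/2.556)/(4π×0.0425) = 0.02367 K/W
R_total = 0.02367 K/W
Q = ΔT/R_total = 76/0.02367

Q ≈ 3210 W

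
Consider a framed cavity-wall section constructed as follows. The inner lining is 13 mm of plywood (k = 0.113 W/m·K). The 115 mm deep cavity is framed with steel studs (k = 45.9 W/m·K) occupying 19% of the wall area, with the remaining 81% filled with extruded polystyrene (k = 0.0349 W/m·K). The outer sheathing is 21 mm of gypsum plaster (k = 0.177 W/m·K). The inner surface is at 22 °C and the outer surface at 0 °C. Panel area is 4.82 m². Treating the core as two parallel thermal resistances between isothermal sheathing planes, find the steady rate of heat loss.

Sheathing layers in series; stud and cavity paths in parallel between them.
R_inner = 0.013/(0.113×4.82) = 0.02387 K/W
R_stud  = 0.115/(45.9×0.19×4.82) = 0.002736 K/W
R_cav   = 0.115/(0.0349×0.81×4.82) = 0.844 K/W
1/R_core = 1/R_stud + 1/R_cav → R_core = 0.002727 K/W
R_outer = 0.021/(0.177×4.82) = 0.02461 K/W
R_total = 0.05121 K/W
Q = ΔT/R_total = 22/0.05121

Q ≈ 430 W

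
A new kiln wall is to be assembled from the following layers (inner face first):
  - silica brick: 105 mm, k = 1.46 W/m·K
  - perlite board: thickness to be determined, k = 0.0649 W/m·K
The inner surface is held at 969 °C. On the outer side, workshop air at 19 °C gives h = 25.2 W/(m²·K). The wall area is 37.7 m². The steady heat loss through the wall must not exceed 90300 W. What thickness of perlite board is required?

Model the wall as resistances in series:
R_silica brick = L/(kA) = 0.105/(1.46×37.7) = 0.001908 K/W
R_outer film = 1/(h_o·A) = 1/(25.2×37.7) = 0.001053 K/W
Sum of the known resistances R_other = 0.00296 K/W
Required total resistance R_tot = ΔT/Q_allow = 950/90300 = 0.01052 K/W
R_perlite board = R_tot − R_other = 0.00756 K/W
L = R·k·A = 0.00756×0.0649×37.7

L ≈ 18.5 mm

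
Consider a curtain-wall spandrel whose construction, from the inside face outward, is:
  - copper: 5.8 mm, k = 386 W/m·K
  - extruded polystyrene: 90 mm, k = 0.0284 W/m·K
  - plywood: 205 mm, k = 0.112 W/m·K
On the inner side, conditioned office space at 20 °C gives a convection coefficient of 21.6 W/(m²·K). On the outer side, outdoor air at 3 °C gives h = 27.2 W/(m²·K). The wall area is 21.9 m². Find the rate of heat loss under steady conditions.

Q ≈ 73.3 W

Treating each layer as a thermal resistance in series:
R_inner film = 1/(h_i·A) = 1/(21.6×21.9) = 0.002114 K/W
R_copper = L/(kA) = 0.0058/(386×21.9) = 6.861×10^-7 K/W
R_extruded polystyrene = L/(kA) = 0.09/(0.0284×21.9) = 0.1447 K/W
R_plywood = L/(kA) = 0.205/(0.112×21.9) = 0.08358 K/W
R_outer film = 1/(h_o·A) = 1/(27.2×21.9) = 0.001679 K/W
R_total = 0.2321 K/W
Q = ΔT / R_total = 17 / 0.2321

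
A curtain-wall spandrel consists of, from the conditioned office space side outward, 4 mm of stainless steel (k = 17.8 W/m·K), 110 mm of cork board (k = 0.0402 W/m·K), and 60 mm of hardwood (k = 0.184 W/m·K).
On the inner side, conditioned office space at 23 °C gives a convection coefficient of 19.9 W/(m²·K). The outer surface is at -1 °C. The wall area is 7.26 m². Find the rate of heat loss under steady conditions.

Treating each layer as a thermal resistance in series:
R_inner film = 1/(h_i·A) = 1/(19.9×7.26) = 0.006922 K/W
R_stainless steel = L/(kA) = 0.004/(17.8×7.26) = 3.095×10^-5 K/W
R_cork board = L/(kA) = 0.11/(0.0402×7.26) = 0.3769 K/W
R_hardwood = L/(kA) = 0.06/(0.184×7.26) = 0.04492 K/W
R_total = 0.4288 K/W
Q = ΔT / R_total = 24 / 0.4288

Q ≈ 56 W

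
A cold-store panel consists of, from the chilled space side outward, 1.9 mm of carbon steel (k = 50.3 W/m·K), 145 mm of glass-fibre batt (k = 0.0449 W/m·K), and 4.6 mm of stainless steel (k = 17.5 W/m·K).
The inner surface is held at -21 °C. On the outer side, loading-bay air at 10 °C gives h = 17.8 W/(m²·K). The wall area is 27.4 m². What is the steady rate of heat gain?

Q ≈ 259 W

Series thermal resistances:
R_carbon steel = L/(kA) = 0.0019/(50.3×27.4) = 1.379×10^-6 K/W
R_glass-fibre batt = L/(kA) = 0.145/(0.0449×27.4) = 0.1179 K/W
R_stainless steel = L/(kA) = 0.0046/(17.5×27.4) = 9.593×10^-6 K/W
R_outer film = 1/(h_o·A) = 1/(17.8×27.4) = 0.00205 K/W
R_total = 0.1199 K/W
Q = ΔT / R_total = 31 / 0.1199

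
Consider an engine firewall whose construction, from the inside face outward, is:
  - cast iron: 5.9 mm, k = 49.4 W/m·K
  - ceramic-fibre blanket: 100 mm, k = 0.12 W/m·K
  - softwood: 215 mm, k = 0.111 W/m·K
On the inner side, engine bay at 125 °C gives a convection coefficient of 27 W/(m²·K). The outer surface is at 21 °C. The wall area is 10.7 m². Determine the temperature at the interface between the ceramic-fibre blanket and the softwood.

Using the resistance-network approach (series):
R_inner film = 1/(h_i·A) = 1/(27×10.7) = 0.003461 K/W
R_cast iron = L/(kA) = 0.0059/(49.4×10.7) = 1.116×10^-5 K/W
R_ceramic-fibre blanket = L/(kA) = 0.1/(0.12×10.7) = 0.07788 K/W
R_softwood = L/(kA) = 0.215/(0.111×10.7) = 0.181 K/W
R_total = 0.2624 K/W;  Q = ΔT/R_total = 104/0.2624 = 396.4 W
T_interface = T_inner − Q·ΣR(inner→interface) = 125 − 396×0.08135

T ≈ 92.8 °C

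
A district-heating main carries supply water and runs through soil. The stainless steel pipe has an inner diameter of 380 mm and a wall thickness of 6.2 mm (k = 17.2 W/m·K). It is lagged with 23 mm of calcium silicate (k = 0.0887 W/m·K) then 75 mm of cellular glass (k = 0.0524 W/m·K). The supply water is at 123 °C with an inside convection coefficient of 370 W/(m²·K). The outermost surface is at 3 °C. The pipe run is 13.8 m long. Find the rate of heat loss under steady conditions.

Radial resistances (cylindrical: R_cond = ln(r_o/r_i)/(2πkL), R_conv = 1/(h·2πrL)):
R_inner film = 1/(h_i·2πr₁L) = 1/(370×2π×0.19×13.8) = 1.641×10^-4 K/W
R_stainless steel pipe wall = ln(196.2/190)/(2π×17.2×13.8) = 2.153×10^-5 K/W
R_calcium silicate = ln(219.2/196.2)/(2π×0.0887×13.8) = 0.01441 K/W
R_cellular glass = ln(294.2/219.2)/(2π×0.0524×13.8) = 0.06477 K/W
R_total = 0.07937 K/W
Q = ΔT/R_total = 120/0.07937

Q ≈ 1510 W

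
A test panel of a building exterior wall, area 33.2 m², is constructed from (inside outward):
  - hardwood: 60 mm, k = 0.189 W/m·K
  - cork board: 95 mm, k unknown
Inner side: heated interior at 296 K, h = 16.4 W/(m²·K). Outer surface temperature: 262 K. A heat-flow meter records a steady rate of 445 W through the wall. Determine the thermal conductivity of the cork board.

k ≈ 0.044 W/(m·K)

Series thermal resistances:
R_inner film = 1/(h_i·A) = 1/(16.4×33.2) = 0.001837 K/W
R_hardwood = L/(kA) = 0.06/(0.189×33.2) = 0.009562 K/W
Sum of known resistances R_other = 0.0114 K/W
Total R = ΔT/Q = 34/445 = 0.0764 K/W
R_cork board = R_total − R_other = 0.06501 K/W
k = L/(R·A) = 0.095/(0.06501×33.2)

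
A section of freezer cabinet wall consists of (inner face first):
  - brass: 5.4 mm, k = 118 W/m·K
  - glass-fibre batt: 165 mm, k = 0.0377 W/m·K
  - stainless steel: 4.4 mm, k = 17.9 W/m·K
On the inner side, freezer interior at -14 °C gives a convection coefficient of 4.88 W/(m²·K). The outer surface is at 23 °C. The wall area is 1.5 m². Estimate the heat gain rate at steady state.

Model the wall as resistances in series:
R_inner film = 1/(h_i·A) = 1/(4.88×1.5) = 0.1366 K/W
R_brass = L/(kA) = 0.0054/(118×1.5) = 3.051×10^-5 K/W
R_glass-fibre batt = L/(kA) = 0.165/(0.0377×1.5) = 2.918 K/W
R_stainless steel = L/(kA) = 0.0044/(17.9×1.5) = 1.639×10^-4 K/W
R_total = 3.055 K/W
Q = ΔT / R_total = 37 / 3.055

Q ≈ 12.1 W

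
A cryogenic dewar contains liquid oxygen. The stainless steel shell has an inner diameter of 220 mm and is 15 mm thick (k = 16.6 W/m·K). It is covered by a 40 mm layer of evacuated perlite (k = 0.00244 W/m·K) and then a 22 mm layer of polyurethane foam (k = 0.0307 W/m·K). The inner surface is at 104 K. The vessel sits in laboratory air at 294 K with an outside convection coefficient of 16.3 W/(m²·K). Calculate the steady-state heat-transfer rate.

Q ≈ 2.91 W

Spherical conduction: R = (1/r_in − 1/r_out)/(4πk) per layer; series-sum.
R_stainless steel shell = (1/0.11 − 1/0.125)/(4π×16.6) = 0.00523 K/W
R_evacuated perlite = (1/0.125 − 1/0.165)/(4π×0.00244) = 63.25 K/W
R_polyurethane foam = (1/0.165 − 1/0.187)/(4π×0.0307) = 1.848 K/W
R_outer film = 1/(h·4πr_o²) = 1/(16.3×4π×0.187²) = 0.1396 K/W
R_total = 65.24 K/W
Q = ΔT/R_total = 190/65.24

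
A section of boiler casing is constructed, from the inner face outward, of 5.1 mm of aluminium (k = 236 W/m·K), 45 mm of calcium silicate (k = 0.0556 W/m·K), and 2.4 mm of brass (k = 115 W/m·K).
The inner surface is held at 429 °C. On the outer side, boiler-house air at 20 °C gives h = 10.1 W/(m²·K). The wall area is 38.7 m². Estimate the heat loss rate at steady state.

Q ≈ 17400 W

Using the resistance-network approach (series):
R_aluminium = L/(kA) = 0.0051/(236×38.7) = 5.584×10^-7 K/W
R_calcium silicate = L/(kA) = 0.045/(0.0556×38.7) = 0.02091 K/W
R_brass = L/(kA) = 0.0024/(115×38.7) = 5.393×10^-7 K/W
R_outer film = 1/(h_o·A) = 1/(10.1×38.7) = 0.002558 K/W
R_total = 0.02347 K/W
Q = ΔT / R_total = 409 / 0.02347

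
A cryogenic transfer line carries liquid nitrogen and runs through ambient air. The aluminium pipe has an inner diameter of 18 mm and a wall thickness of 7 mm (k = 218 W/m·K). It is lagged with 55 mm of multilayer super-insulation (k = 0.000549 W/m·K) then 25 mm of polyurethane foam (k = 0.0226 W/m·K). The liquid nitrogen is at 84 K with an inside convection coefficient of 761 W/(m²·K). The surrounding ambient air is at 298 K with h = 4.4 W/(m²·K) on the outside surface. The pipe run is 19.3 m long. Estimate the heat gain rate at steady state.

Radial resistances (cylindrical: R_cond = ln(r_o/r_i)/(2πkL), R_conv = 1/(h·2πrL)):
R_inner film = 1/(h_i·2πr₁L) = 1/(761×2π×0.009×19.3) = 0.001204 K/W
R_aluminium pipe wall = ln(16/9)/(2π×218×19.3) = 2.176×10^-5 K/W
R_multilayer super-insulation = ln(71/16)/(2π×0.000549×19.3) = 22.38 K/W
R_polyurethane foam = ln(96/71)/(2π×0.0226×19.3) = 0.1101 K/W
R_outer film = 1/(h_o·2πr_oL) = 1/(4.4×2π×0.096×19.3) = 0.01952 K/W
R_total = 22.51 K/W
Q = ΔT/R_total = 214/22.51

Q ≈ 9.51 W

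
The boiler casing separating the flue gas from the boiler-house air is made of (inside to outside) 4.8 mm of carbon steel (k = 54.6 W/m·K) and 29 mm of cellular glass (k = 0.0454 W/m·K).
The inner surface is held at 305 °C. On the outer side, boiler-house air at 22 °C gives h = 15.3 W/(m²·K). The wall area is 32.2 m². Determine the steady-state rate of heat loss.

Q ≈ 12900 W

Treating each layer as a thermal resistance in series:
R_carbon steel = L/(kA) = 0.0048/(54.6×32.2) = 2.73×10^-6 K/W
R_cellular glass = L/(kA) = 0.029/(0.0454×32.2) = 0.01984 K/W
R_outer film = 1/(h_o·A) = 1/(15.3×32.2) = 0.00203 K/W
R_total = 0.02187 K/W
Q = ΔT / R_total = 283 / 0.02187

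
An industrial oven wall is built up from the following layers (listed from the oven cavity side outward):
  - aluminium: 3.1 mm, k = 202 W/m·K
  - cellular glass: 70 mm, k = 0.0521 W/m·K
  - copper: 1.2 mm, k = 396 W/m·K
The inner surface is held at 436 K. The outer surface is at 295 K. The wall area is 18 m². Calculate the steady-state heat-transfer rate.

Q ≈ 1890 W

Series thermal resistances:
R_aluminium = L/(kA) = 0.0031/(202×18) = 8.526×10^-7 K/W
R_cellular glass = L/(kA) = 0.07/(0.0521×18) = 0.07464 K/W
R_copper = L/(kA) = 0.0012/(396×18) = 1.684×10^-7 K/W
R_total = 0.07464 K/W
Q = ΔT / R_total = 141 / 0.07464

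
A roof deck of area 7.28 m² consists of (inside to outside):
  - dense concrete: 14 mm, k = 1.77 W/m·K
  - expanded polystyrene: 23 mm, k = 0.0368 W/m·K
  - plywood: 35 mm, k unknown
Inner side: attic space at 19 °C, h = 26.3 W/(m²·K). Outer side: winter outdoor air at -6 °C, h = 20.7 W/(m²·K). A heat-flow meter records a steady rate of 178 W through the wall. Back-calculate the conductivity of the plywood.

Model the wall as resistances in series:
R_inner film = 1/(h_i·A) = 1/(26.3×7.28) = 0.005223 K/W
R_dense concrete = L/(kA) = 0.014/(1.77×7.28) = 0.001086 K/W
R_expanded polystyrene = L/(kA) = 0.023/(0.0368×7.28) = 0.08585 K/W
R_outer film = 1/(h_o·A) = 1/(20.7×7.28) = 0.006636 K/W
Sum of known resistances R_other = 0.0988 K/W
Total R = ΔT/Q = 25/178 = 0.1404 K/W
R_plywood = R_total − R_other = 0.04165 K/W
k = L/(R·A) = 0.035/(0.04165×7.28)

k ≈ 0.115 W/(m·K)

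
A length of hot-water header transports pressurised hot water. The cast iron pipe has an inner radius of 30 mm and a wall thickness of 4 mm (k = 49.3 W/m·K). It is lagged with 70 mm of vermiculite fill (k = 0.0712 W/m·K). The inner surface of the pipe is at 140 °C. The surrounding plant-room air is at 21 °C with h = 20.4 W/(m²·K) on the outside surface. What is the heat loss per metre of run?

q′ ≈ 46.2 W/m

For a radial system each layer contributes R = ln(r_out/r_in)/(2πkL); films add R = 1/(hA).
R_cast iron pipe wall = ln(34/30)/(2π×49.3×1) = 4.041×10^-4 K/W
R_vermiculite fill = ln(104/34)/(2π×0.0712×1) = 2.499 K/W
R_outer film = 1/(h_o·2πr_oL) = 1/(20.4×2π×0.104×1) = 0.07502 K/W
R_total = 2.575 K/W
Q = ΔT/R_total = 119/2.575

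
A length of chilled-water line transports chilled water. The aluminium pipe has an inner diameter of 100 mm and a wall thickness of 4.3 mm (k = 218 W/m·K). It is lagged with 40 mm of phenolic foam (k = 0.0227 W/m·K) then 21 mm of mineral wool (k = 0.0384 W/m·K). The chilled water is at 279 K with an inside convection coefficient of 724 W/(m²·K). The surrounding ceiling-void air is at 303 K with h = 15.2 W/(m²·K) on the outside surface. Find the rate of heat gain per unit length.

q′ ≈ 5 W/m

Treating each annulus and film as a series resistance:
R_inner film = 1/(h_i·2πr₁L) = 1/(724×2π×0.05×1) = 0.004397 K/W
R_aluminium pipe wall = ln(54.3/50)/(2π×218×1) = 6.023×10^-5 K/W
R_phenolic foam = ln(94.3/54.3)/(2π×0.0227×1) = 3.87 K/W
R_mineral wool = ln(115.3/94.3)/(2π×0.0384×1) = 0.8333 K/W
R_outer film = 1/(h_o·2πr_oL) = 1/(15.2×2π×0.1153×1) = 0.09081 K/W
R_total = 4.798 K/W
Q = ΔT/R_total = 24/4.798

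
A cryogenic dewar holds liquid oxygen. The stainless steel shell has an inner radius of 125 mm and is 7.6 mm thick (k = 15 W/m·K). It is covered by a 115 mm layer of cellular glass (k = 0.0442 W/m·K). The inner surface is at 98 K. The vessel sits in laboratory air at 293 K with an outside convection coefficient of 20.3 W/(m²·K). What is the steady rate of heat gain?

Radial (spherical) resistances in series:
R_stainless steel shell = (1/0.125 − 1/0.1326)/(4π×15) = 0.002433 K/W
R_cellular glass = (1/0.1326 − 1/0.2476)/(4π×0.0442) = 6.306 K/W
R_outer film = 1/(h·4πr_o²) = 1/(20.3×4π×0.2476²) = 0.06394 K/W
R_total = 6.373 K/W
Q = ΔT/R_total = 195/6.373

Q ≈ 30.6 W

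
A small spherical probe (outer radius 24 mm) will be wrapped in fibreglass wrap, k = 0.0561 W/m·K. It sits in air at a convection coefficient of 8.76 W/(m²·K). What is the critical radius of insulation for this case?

r_cr ≈ 12.8 mm

For a sphere r_cr = 2k/h = 2×0.0561/8.76
r_cr = 12.8 mm; since the bare radius (24 mm) is above r_cr, any added insulation will reduce heat loss.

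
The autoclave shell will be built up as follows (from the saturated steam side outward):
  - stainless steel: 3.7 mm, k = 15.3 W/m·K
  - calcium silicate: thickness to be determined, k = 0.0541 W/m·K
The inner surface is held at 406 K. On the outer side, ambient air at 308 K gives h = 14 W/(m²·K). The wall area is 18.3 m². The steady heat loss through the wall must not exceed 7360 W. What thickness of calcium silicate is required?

Using the resistance-network approach (series):
R_stainless steel = L/(kA) = 0.0037/(15.3×18.3) = 1.321×10^-5 K/W
R_outer film = 1/(h_o·A) = 1/(14×18.3) = 0.003903 K/W
Sum of the known resistances R_other = 0.003916 K/W
Required total resistance R_tot = ΔT/Q_allow = 98/7360 = 0.01332 K/W
R_calcium silicate = R_tot − R_other = 0.009399 K/W
L = R·k·A = 0.009399×0.0541×18.3

L ≈ 9.31 mm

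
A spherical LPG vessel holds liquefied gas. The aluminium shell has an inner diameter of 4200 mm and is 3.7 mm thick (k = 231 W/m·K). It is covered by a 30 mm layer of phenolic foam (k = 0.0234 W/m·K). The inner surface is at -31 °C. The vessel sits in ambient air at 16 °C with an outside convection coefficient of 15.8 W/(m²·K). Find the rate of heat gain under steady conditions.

Spherical conduction: R = (1/r_in − 1/r_out)/(4πk) per layer; series-sum.
R_aluminium shell = (1/2.1 − 1/2.1037)/(4π×231) = 2.885×10^-7 K/W
R_phenolic foam = (1/2.1037 − 1/2.1337)/(4π×0.0234) = 0.02273 K/W
R_outer film = 1/(h·4πr_o²) = 1/(15.8×4π×2.1337²) = 0.001106 K/W
R_total = 0.02384 K/W
Q = ΔT/R_total = 47/0.02384

Q ≈ 1970 W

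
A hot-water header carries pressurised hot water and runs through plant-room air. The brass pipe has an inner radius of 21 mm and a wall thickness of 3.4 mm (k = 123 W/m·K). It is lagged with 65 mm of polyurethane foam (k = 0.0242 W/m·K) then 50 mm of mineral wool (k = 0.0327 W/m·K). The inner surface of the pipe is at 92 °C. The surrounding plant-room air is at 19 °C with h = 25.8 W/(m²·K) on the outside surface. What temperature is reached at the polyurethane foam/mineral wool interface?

For a radial system each layer contributes R = ln(r_out/r_in)/(2πkL); films add R = 1/(hA).
R_brass pipe wall = ln(24.4/21)/(2π×123×1) = 1.942×10^-4 K/W
R_polyurethane foam = ln(89.4/24.4)/(2π×0.0242×1) = 8.54 K/W
R_mineral wool = ln(139.4/89.4)/(2π×0.0327×1) = 2.162 K/W
R_outer film = 1/(h_o·2πr_oL) = 1/(25.8×2π×0.1394×1) = 0.04425 K/W
R_total = 10.75 K/W
Q = ΔT/R_total = 73/10.75
Q = 6.79 W/m
T_interface = T_inner − Q·ΣR(inner→interface) = 92 − 6.79×8.54

T ≈ 34 °C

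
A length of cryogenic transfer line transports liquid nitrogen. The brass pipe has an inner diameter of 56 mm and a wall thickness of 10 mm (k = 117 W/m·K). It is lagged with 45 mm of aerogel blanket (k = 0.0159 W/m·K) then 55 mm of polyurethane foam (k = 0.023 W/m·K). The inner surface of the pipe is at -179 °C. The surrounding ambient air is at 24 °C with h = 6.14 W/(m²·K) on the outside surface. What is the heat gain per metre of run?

Per-layer cylindrical resistances, series-summed:
R_brass pipe wall = ln(38/28)/(2π×117×1) = 4.154×10^-4 K/W
R_aerogel blanket = ln(83/38)/(2π×0.0159×1) = 7.82 K/W
R_polyurethane foam = ln(138/83)/(2π×0.023×1) = 3.518 K/W
R_outer film = 1/(h_o·2πr_oL) = 1/(6.14×2π×0.138×1) = 0.1878 K/W
R_total = 11.53 K/W
Q = ΔT/R_total = 203/11.53

q′ ≈ 17.6 W/m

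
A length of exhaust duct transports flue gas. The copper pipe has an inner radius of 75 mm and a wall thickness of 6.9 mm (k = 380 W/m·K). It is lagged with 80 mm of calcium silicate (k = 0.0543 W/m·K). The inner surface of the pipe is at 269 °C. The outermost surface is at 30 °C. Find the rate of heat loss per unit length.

Per-layer cylindrical resistances, series-summed:
R_copper pipe wall = ln(81.9/75)/(2π×380×1) = 3.686×10^-5 K/W
R_calcium silicate = ln(161.9/81.9)/(2π×0.0543×1) = 1.997 K/W
R_total = 1.997 K/W
Q = ΔT/R_total = 239/1.997

q′ ≈ 120 W/m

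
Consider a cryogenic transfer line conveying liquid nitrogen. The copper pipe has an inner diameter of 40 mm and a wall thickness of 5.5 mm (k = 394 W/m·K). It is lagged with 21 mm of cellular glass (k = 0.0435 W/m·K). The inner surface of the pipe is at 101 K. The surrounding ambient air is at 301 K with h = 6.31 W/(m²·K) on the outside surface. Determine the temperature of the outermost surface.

T ≈ 261 K

Radial resistances (cylindrical: R_cond = ln(r_o/r_i)/(2πkL), R_conv = 1/(h·2πrL)):
R_copper pipe wall = ln(25.5/20)/(2π×394×1) = 9.814×10^-5 K/W
R_cellular glass = ln(46.5/25.5)/(2π×0.0435×1) = 2.198 K/W
R_outer film = 1/(h_o·2πr_oL) = 1/(6.31×2π×0.0465×1) = 0.5424 K/W
R_total = 2.741 K/W
Q = ΔT/R_total = 200/2.741
Q = 73 W/m
T_interface = T_inner + Q·ΣR(inner→interface) = 101 + 73×2.198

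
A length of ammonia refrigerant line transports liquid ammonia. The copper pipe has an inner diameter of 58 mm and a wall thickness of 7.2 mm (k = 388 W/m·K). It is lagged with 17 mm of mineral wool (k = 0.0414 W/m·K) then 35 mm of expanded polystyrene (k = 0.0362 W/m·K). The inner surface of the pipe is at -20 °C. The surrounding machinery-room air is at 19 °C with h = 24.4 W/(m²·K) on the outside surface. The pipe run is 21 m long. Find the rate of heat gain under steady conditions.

Radial resistances (cylindrical: R_cond = ln(r_o/r_i)/(2πkL), R_conv = 1/(h·2πrL)):
R_copper pipe wall = ln(36.2/29)/(2π×388×21) = 4.332×10^-6 K/W
R_mineral wool = ln(53.2/36.2)/(2π×0.0414×21) = 0.07048 K/W
R_expanded polystyrene = ln(88.2/53.2)/(2π×0.0362×21) = 0.1058 K/W
R_outer film = 1/(h_o·2πr_oL) = 1/(24.4×2π×0.0882×21) = 0.003522 K/W
R_total = 0.1798 K/W
Q = ΔT/R_total = 39/0.1798

Q ≈ 217 W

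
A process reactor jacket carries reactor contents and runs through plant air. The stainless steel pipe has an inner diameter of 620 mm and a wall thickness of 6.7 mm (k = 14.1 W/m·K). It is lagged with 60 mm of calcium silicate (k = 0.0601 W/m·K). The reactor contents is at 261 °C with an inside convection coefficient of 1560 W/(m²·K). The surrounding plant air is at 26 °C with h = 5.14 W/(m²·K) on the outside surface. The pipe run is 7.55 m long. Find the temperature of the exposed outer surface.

Per-layer cylindrical resistances, series-summed:
R_inner film = 1/(h_i·2πr₁L) = 1/(1560×2π×0.31×7.55) = 4.359×10^-5 K/W
R_stainless steel pipe wall = ln(316.7/310)/(2π×14.1×7.55) = 3.197×10^-5 K/W
R_calcium silicate = ln(376.7/316.7)/(2π×0.0601×7.55) = 0.06085 K/W
R_outer film = 1/(h_o·2πr_oL) = 1/(5.14×2π×0.3767×7.55) = 0.01089 K/W
R_total = 0.07182 K/W
Q = ΔT/R_total = 235/0.07182
Q = 3270 W
T_interface = T_inner − Q·ΣR(inner→interface) = 261 − 3270×0.06093

T ≈ 61.6 °C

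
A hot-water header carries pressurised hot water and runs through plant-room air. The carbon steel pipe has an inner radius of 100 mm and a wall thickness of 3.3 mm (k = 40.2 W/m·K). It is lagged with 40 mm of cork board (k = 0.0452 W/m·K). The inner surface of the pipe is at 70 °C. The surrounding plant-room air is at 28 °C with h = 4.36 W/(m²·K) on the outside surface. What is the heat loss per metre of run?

q′ ≈ 29.8 W/m

Per-layer cylindrical resistances, series-summed:
R_carbon steel pipe wall = ln(103.3/100)/(2π×40.2×1) = 1.285×10^-4 K/W
R_cork board = ln(143.3/103.3)/(2π×0.0452×1) = 1.152 K/W
R_outer film = 1/(h_o·2πr_oL) = 1/(4.36×2π×0.1433×1) = 0.2547 K/W
R_total = 1.407 K/W
Q = ΔT/R_total = 42/1.407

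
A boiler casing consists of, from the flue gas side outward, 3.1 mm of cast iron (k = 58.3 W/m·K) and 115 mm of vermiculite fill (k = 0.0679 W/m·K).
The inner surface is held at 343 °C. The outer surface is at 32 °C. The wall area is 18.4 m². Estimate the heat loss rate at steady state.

Model the wall as resistances in series:
R_cast iron = L/(kA) = 0.0031/(58.3×18.4) = 2.89×10^-6 K/W
R_vermiculite fill = L/(kA) = 0.115/(0.0679×18.4) = 0.09205 K/W
R_total = 0.09205 K/W
Q = ΔT / R_total = 311 / 0.09205

Q ≈ 3380 W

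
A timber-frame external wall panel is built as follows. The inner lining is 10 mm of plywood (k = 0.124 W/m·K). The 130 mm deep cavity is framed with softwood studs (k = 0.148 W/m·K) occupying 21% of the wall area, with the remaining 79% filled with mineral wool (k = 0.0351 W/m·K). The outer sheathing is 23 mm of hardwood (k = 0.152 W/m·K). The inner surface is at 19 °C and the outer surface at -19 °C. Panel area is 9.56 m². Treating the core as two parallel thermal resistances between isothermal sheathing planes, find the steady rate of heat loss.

Sheathing layers in series; stud and cavity paths in parallel between them.
R_inner = 0.01/(0.124×9.56) = 0.008436 K/W
R_stud  = 0.13/(0.148×0.21×9.56) = 0.4375 K/W
R_cav   = 0.13/(0.0351×0.79×9.56) = 0.4904 K/W
1/R_core = 1/R_stud + 1/R_cav → R_core = 0.2312 K/W
R_outer = 0.023/(0.152×9.56) = 0.01583 K/W
R_total = 0.2555 K/W
Q = ΔT/R_total = 38/0.2555

Q ≈ 149 W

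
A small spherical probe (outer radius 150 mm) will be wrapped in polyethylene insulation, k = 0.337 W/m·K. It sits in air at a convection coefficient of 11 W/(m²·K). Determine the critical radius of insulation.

For a sphere r_cr = 2k/h = 2×0.337/11
r_cr = 61.3 mm; since the bare radius (150 mm) is above r_cr, any added insulation will reduce heat loss.

r_cr ≈ 61.3 mm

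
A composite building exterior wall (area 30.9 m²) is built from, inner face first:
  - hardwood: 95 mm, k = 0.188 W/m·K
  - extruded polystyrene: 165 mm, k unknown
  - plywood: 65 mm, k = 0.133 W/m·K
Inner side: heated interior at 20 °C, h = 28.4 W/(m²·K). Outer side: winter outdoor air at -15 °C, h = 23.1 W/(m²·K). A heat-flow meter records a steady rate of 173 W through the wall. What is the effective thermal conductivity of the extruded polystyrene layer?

Treating each layer as a thermal resistance in series:
R_inner film = 1/(h_i·A) = 1/(28.4×30.9) = 0.00114 K/W
R_hardwood = L/(kA) = 0.095/(0.188×30.9) = 0.01635 K/W
R_plywood = L/(kA) = 0.065/(0.133×30.9) = 0.01582 K/W
R_outer film = 1/(h_o·A) = 1/(23.1×30.9) = 0.001401 K/W
Sum of known resistances R_other = 0.03471 K/W
Total R = ΔT/Q = 35/173 = 0.2023 K/W
R_extruded polystyrene = R_total − R_other = 0.1676 K/W
k = L/(R·A) = 0.165/(0.1676×30.9)

k ≈ 0.0319 W/(m·K)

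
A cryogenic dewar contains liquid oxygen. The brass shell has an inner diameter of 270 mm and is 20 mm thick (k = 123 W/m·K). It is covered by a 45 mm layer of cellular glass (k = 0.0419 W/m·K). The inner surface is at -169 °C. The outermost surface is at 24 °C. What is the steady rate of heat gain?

Q ≈ 70 W

For a spherical shell R = (1/r₁ − 1/r₂)/(4πk); film R = 1/(h·4πr²). In series:
R_brass shell = (1/0.135 − 1/0.155)/(4π×123) = 6.184×10^-4 K/W
R_cellular glass = (1/0.155 − 1/0.2)/(4π×0.0419) = 2.757 K/W
R_total = 2.758 K/W
Q = ΔT/R_total = 193/2.758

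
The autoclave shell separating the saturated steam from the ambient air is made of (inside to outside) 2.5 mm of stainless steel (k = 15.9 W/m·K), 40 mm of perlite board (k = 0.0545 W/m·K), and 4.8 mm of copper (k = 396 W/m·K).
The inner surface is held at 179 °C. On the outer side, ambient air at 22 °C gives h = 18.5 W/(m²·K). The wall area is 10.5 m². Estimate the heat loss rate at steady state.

Using the resistance-network approach (series):
R_stainless steel = L/(kA) = 0.0025/(15.9×10.5) = 1.497×10^-5 K/W
R_perlite board = L/(kA) = 0.04/(0.0545×10.5) = 0.0699 K/W
R_copper = L/(kA) = 0.0048/(396×10.5) = 1.154×10^-6 K/W
R_outer film = 1/(h_o·A) = 1/(18.5×10.5) = 0.005148 K/W
R_total = 0.07506 K/W
Q = ΔT / R_total = 157 / 0.07506

Q ≈ 2090 W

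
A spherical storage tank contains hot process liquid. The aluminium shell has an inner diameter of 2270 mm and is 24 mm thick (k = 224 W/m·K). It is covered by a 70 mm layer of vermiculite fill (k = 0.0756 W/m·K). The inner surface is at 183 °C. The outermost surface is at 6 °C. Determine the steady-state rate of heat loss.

Q ≈ 3420 W

Spherical conduction: R = (1/r_in − 1/r_out)/(4πk) per layer; series-sum.
R_aluminium shell = (1/1.135 − 1/1.159)/(4π×224) = 6.481×10^-6 K/W
R_vermiculite fill = (1/1.159 − 1/1.229)/(4π×0.0756) = 0.05173 K/W
R_total = 0.05174 K/W
Q = ΔT/R_total = 177/0.05174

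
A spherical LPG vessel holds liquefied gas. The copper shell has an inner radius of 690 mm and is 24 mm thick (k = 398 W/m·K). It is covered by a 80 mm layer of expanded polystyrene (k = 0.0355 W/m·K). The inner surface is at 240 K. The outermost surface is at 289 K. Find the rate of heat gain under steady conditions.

Q ≈ 155 W

For a spherical shell R = (1/r₁ − 1/r₂)/(4πk); film R = 1/(h·4πr²). In series:
R_copper shell = (1/0.69 − 1/0.714)/(4π×398) = 9.74×10^-6 K/W
R_expanded polystyrene = (1/0.714 − 1/0.794)/(4π×0.0355) = 0.3163 K/W
R_total = 0.3163 K/W
Q = ΔT/R_total = 49/0.3163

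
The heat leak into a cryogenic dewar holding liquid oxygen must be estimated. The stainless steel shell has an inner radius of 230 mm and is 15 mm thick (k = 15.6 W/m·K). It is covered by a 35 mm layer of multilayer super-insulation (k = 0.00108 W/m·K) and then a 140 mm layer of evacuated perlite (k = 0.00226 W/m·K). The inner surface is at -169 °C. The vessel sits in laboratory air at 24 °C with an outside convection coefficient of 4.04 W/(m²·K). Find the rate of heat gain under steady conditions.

Q ≈ 2.42 W

Spherical conduction: R = (1/r_in − 1/r_out)/(4πk) per layer; series-sum.
R_stainless steel shell = (1/0.23 − 1/0.245)/(4π×15.6) = 0.001358 K/W
R_multilayer super-insulation = (1/0.245 − 1/0.28)/(4π×0.00108) = 37.59 K/W
R_evacuated perlite = (1/0.28 − 1/0.42)/(4π×0.00226) = 41.92 K/W
R_outer film = 1/(h·4πr_o²) = 1/(4.04×4π×0.42²) = 0.1117 K/W
R_total = 79.62 K/W
Q = ΔT/R_total = 193/79.62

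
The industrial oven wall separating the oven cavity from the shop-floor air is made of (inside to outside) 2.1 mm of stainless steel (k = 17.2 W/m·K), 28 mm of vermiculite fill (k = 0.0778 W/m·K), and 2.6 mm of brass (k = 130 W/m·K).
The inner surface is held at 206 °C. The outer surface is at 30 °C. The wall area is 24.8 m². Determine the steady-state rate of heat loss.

Q ≈ 12100 W

Thermal resistances in series:
R_stainless steel = L/(kA) = 0.0021/(17.2×24.8) = 4.923×10^-6 K/W
R_vermiculite fill = L/(kA) = 0.028/(0.0778×24.8) = 0.01451 K/W
R_brass = L/(kA) = 0.0026/(130×24.8) = 8.065×10^-7 K/W
R_total = 0.01452 K/W
Q = ΔT / R_total = 176 / 0.01452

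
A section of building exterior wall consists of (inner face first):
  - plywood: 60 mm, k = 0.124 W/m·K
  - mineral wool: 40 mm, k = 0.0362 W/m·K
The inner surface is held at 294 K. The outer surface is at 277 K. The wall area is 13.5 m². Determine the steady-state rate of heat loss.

Treating each layer as a thermal resistance in series:
R_plywood = L/(kA) = 0.06/(0.124×13.5) = 0.03584 K/W
R_mineral wool = L/(kA) = 0.04/(0.0362×13.5) = 0.08185 K/W
R_total = 0.1177 K/W
Q = ΔT / R_total = 17 / 0.1177

Q ≈ 144 W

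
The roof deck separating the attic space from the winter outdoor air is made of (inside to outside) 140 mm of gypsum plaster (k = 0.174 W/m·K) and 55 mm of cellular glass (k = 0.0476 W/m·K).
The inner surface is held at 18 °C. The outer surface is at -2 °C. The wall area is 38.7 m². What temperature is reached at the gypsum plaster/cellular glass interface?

Series thermal resistances:
R_gypsum plaster = L/(kA) = 0.14/(0.174×38.7) = 0.02079 K/W
R_cellular glass = L/(kA) = 0.055/(0.0476×38.7) = 0.02986 K/W
R_total = 0.05065 K/W;  Q = ΔT/R_total = 20/0.05065 = 394.9 W
T_interface = T_inner − Q·ΣR(inner→interface) = 18 − 395×0.02079

T ≈ 9.79 °C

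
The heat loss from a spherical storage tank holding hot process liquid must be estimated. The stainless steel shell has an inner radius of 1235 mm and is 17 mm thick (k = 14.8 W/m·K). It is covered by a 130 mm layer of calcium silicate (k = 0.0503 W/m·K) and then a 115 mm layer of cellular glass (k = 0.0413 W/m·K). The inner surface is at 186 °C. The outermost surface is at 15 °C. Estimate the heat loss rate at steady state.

Radial (spherical) resistances in series:
R_stainless steel shell = (1/1.235 − 1/1.252)/(4π×14.8) = 5.912×10^-5 K/W
R_calcium silicate = (1/1.252 − 1/1.382)/(4π×0.0503) = 0.1189 K/W
R_cellular glass = (1/1.382 − 1/1.497)/(4π×0.0413) = 0.1071 K/W
R_total = 0.226 K/W
Q = ΔT/R_total = 171/0.226

Q ≈ 757 W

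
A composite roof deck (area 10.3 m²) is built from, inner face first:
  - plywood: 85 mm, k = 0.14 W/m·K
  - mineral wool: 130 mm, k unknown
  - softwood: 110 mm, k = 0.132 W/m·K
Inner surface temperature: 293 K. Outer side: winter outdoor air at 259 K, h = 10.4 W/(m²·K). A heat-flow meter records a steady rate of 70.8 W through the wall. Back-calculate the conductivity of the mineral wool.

k ≈ 0.0381 W/(m·K)

Treating each layer as a thermal resistance in series:
R_plywood = L/(kA) = 0.085/(0.14×10.3) = 0.05895 K/W
R_softwood = L/(kA) = 0.11/(0.132×10.3) = 0.08091 K/W
R_outer film = 1/(h_o·A) = 1/(10.4×10.3) = 0.009335 K/W
Sum of known resistances R_other = 0.1492 K/W
Total R = ΔT/Q = 34/70.8 = 0.4802 K/W
R_mineral wool = R_total − R_other = 0.331 K/W
k = L/(R·A) = 0.13/(0.331×10.3)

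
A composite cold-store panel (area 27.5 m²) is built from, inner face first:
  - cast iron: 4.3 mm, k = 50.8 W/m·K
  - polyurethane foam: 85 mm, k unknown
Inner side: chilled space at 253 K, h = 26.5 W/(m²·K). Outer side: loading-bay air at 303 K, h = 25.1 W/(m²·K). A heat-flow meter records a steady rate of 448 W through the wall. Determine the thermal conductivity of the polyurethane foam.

k ≈ 0.0284 W/(m·K)

Series thermal resistances:
R_inner film = 1/(h_i·A) = 1/(26.5×27.5) = 0.001372 K/W
R_cast iron = L/(kA) = 0.0043/(50.8×27.5) = 3.078×10^-6 K/W
R_outer film = 1/(h_o·A) = 1/(25.1×27.5) = 0.001449 K/W
Sum of known resistances R_other = 0.002824 K/W
Total R = ΔT/Q = 50/448 = 0.1116 K/W
R_polyurethane foam = R_total − R_other = 0.1088 K/W
k = L/(R·A) = 0.085/(0.1088×27.5)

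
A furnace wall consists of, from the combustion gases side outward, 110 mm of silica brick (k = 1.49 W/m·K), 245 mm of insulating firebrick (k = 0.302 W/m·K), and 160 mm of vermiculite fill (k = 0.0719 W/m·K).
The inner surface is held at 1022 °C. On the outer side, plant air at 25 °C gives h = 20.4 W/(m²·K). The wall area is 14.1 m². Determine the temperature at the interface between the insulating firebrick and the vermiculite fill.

T ≈ 743 °C

Model the wall as resistances in series:
R_silica brick = L/(kA) = 0.11/(1.49×14.1) = 0.005236 K/W
R_insulating firebrick = L/(kA) = 0.245/(0.302×14.1) = 0.05754 K/W
R_vermiculite fill = L/(kA) = 0.16/(0.0719×14.1) = 0.1578 K/W
R_outer film = 1/(h_o·A) = 1/(20.4×14.1) = 0.003477 K/W
R_total = 0.2241 K/W;  Q = ΔT/R_total = 997/0.2241 = 4449 W
T_interface = T_inner − Q·ΣR(inner→interface) = 1022 − 4450×0.06277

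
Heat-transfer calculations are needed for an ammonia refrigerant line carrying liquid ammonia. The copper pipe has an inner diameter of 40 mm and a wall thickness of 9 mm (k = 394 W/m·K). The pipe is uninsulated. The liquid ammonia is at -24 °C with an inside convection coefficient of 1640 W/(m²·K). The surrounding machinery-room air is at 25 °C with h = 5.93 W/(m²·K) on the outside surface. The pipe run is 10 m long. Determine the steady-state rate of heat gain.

Radial resistances (cylindrical: R_cond = ln(r_o/r_i)/(2πkL), R_conv = 1/(h·2πrL)):
R_inner film = 1/(h_i·2πr₁L) = 1/(1640×2π×0.02×10) = 4.852×10^-4 K/W
R_copper pipe wall = ln(29/20)/(2π×394×10) = 1.501×10^-5 K/W
R_outer film = 1/(h_o·2πr_oL) = 1/(5.93×2π×0.029×10) = 0.09255 K/W
R_total = 0.09305 K/W
Q = ΔT/R_total = 49/0.09305

Q ≈ 527 W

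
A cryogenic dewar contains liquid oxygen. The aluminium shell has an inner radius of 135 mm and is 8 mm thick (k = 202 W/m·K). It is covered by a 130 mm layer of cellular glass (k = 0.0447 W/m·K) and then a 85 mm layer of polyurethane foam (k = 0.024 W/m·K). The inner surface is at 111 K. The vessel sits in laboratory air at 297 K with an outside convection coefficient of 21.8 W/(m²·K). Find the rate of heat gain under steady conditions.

Radial (spherical) resistances in series:
R_aluminium shell = (1/0.135 − 1/0.143)/(4π×202) = 1.633×10^-4 K/W
R_cellular glass = (1/0.143 − 1/0.273)/(4π×0.0447) = 5.928 K/W
R_polyurethane foam = (1/0.273 − 1/0.358)/(4π×0.024) = 2.884 K/W
R_outer film = 1/(h·4πr_o²) = 1/(21.8×4π×0.358²) = 0.02848 K/W
R_total = 8.841 K/W
Q = ΔT/R_total = 186/8.841

Q ≈ 21 W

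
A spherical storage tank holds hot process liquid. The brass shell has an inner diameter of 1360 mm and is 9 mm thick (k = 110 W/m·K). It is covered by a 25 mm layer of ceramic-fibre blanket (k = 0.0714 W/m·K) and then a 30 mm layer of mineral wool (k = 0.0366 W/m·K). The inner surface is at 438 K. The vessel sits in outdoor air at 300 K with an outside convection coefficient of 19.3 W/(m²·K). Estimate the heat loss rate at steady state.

Radial (spherical) resistances in series:
R_brass shell = (1/0.68 − 1/0.689)/(4π×110) = 1.39×10^-5 K/W
R_ceramic-fibre blanket = (1/0.689 − 1/0.714)/(4π×0.0714) = 0.05664 K/W
R_mineral wool = (1/0.714 − 1/0.744)/(4π×0.0366) = 0.1228 K/W
R_outer film = 1/(h·4πr_o²) = 1/(19.3×4π×0.744²) = 0.007449 K/W
R_total = 0.1869 K/W
Q = ΔT/R_total = 138/0.1869

Q ≈ 738 W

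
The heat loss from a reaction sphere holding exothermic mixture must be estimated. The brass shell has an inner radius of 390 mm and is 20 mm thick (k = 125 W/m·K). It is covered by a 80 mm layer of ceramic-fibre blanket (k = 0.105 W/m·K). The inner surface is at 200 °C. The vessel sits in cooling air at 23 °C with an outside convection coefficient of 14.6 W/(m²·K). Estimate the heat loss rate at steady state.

Radial (spherical) resistances in series:
R_brass shell = (1/0.39 − 1/0.41)/(4π×125) = 7.963×10^-5 K/W
R_ceramic-fibre blanket = (1/0.41 − 1/0.49)/(4π×0.105) = 0.3018 K/W
R_outer film = 1/(h·4πr_o²) = 1/(14.6×4π×0.49²) = 0.0227 K/W
R_total = 0.3246 K/W
Q = ΔT/R_total = 177/0.3246

Q ≈ 545 W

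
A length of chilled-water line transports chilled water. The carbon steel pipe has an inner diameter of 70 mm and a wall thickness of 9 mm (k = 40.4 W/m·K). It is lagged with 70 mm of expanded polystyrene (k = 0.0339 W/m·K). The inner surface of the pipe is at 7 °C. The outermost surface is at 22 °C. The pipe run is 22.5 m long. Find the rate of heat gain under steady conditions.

For a radial system each layer contributes R = ln(r_out/r_in)/(2πkL); films add R = 1/(hA).
R_carbon steel pipe wall = ln(44/35)/(2π×40.4×22.5) = 4.007×10^-5 K/W
R_expanded polystyrene = ln(114/44)/(2π×0.0339×22.5) = 0.1986 K/W
R_total = 0.1987 K/W
Q = ΔT/R_total = 15/0.1987

Q ≈ 75.5 W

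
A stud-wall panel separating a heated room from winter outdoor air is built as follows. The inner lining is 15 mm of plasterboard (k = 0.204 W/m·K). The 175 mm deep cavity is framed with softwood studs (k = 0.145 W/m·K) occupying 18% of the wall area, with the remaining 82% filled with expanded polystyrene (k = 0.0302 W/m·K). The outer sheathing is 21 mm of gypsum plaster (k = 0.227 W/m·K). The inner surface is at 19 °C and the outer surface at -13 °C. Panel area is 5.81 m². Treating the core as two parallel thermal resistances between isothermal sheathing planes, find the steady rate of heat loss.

Sheathing layers in series; stud and cavity paths in parallel between them.
R_inner = 0.015/(0.204×5.81) = 0.01266 K/W
R_stud  = 0.175/(0.145×0.18×5.81) = 1.154 K/W
R_cav   = 0.175/(0.0302×0.82×5.81) = 1.216 K/W
1/R_core = 1/R_stud + 1/R_cav → R_core = 0.5922 K/W
R_outer = 0.021/(0.227×5.81) = 0.01592 K/W
R_total = 0.6208 K/W
Q = ΔT/R_total = 32/0.6208

Q ≈ 51.6 W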